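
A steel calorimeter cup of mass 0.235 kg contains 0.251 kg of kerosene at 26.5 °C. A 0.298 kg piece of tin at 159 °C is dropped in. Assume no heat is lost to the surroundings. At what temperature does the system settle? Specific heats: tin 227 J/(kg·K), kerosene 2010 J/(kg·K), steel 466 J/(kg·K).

Let T be the final temperature. ΣQ_i = 0:
0.298·227·(T − 159) + 0.251·2010·(T − 26.5) + 0.235·466·(T − 26.5) = 0
67.65(T − 159) + 504.51(T − 26.5) + 109.51(T − 26.5) = 0
681.67 T = 27027
T = 27027/681.67 ≈ 39.65 °C

T_f ≈ 39.6 °C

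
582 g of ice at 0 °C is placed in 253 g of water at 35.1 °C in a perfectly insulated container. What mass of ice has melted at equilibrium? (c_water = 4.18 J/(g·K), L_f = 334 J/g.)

m_melted ≈ 111 g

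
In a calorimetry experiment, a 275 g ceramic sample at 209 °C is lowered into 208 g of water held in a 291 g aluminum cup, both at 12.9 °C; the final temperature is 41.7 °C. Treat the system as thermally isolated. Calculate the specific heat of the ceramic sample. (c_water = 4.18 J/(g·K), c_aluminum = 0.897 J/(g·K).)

c ≈ 0.708 J/(g·K)

Energy conservation, ΣQ = 0:
275×c×(41.7 − 209) + 208×4.18×(41.7 − 12.9) + 291×0.897×(41.7 − 12.9) = 0
-46008 c = -32557
c = -32557/-46008 ≈ 0.7077 J/(g·K)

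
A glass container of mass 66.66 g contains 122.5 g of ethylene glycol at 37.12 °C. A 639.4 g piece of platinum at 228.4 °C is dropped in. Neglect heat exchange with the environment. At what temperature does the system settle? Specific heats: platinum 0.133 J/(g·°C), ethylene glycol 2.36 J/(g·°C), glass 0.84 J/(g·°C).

Let T be the final temperature. ΣQ_i = 0:
639.4*0.133*(T − 228.4) + 122.5*2.36*(T − 37.12) + 66.66*0.84*(T − 37.12) = 0
430.13 T = 32233
T ≈ 74.94 °C

T_f ≈ 74.9 °C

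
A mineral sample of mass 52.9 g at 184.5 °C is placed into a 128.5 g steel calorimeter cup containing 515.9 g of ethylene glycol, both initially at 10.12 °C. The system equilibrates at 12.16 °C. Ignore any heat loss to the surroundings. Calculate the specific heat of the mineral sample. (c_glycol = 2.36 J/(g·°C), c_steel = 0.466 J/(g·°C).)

c ≈ 0.286 J/(g·°C)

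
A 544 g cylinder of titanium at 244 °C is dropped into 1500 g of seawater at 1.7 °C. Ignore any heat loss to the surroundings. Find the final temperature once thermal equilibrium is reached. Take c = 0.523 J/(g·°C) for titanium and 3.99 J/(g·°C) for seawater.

Heat lost by the titanium equals heat gained by the seawater:
544×0.523×(244 − T) = 1500×3.99×(T − 1.7)
284.51(244 − T) = 5985(T − 1.7)
6269.5 T = 79595  ⇒  T ≈ 12.70 °C

T_f ≈ 12.7 °C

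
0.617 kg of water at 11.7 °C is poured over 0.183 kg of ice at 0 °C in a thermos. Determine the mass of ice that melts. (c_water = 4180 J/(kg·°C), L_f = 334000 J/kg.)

m_melted ≈ 0.0903 kg

Water can give up m c ΔT = 0.617×4180×11.7 = 30175 J before reaching 0 °C.
Melting all 0.183 kg of ice would need 0.183×334000 = 61122 J.
30175 J < 61122 J, so only part of the ice melts and the system sits at 0 °C.
m_melt = 30175 / L_f = 0.09034 kg.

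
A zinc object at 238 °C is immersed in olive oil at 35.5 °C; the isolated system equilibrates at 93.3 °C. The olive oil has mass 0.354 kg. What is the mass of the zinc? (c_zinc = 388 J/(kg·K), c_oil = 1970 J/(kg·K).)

Heat lost by the zinc = heat gained by the oil:
m×388×(238 − 93.3) = 0.354×1970×(93.3 − 35.5)
56144 m = 40309  ⇒  m ≈ 0.718 kg

m ≈ 0.718 kg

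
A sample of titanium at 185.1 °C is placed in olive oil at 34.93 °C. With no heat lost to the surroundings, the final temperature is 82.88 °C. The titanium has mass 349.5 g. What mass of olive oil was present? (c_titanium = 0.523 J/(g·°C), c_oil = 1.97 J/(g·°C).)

m ≈ 198 g

Conservation of energy gives ΣQ = 0:
349.5·0.523·(82.88 − 185.1) + m·1.97·(82.88 − 34.93) = 0
94.46 m = 18685
m = 18685/94.46 ≈ 197.8 g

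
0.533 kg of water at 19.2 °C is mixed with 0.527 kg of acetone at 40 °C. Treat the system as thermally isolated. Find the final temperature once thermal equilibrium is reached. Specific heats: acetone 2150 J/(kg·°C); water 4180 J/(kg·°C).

T_f ≈ 26.2 °C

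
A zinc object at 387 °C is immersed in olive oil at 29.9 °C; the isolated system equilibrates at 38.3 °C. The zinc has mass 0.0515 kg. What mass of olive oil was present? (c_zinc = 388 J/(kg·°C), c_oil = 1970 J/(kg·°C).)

|Q_zinc| = |Q_oil|:
0.0515·388·(387 − 38.3) = m·1970·(38.3 − 29.9)
16548 m = 6967.7  ⇒  m ≈ 0.4211 kg

m ≈ 0.421 kg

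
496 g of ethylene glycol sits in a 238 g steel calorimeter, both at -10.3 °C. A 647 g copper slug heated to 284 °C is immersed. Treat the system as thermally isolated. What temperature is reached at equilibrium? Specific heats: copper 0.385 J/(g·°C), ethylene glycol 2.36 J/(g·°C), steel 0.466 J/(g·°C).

T_f is the heat-capacity-weighted average of the initial temperatures:
T_f = (249.09·284 + 1170.6·(-10.3) + 110.91·(-10.3)) / (249.09 + 1170.6 + 110.91)
    = 57544 / 1530.6 ≈ 37.60 °C

T_f ≈ 37.6 °C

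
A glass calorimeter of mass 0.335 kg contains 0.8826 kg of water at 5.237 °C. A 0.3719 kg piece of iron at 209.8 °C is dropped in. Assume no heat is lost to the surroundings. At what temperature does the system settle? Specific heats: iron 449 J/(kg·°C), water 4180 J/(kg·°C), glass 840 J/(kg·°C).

With ΣQ=0 the equilibrium temperature is the m·c-weighted mean:
T_f = (166.98×209.8 + 3689.3×5.237 + 281.4×5.237) / (166.98 + 3689.3 + 281.4)
    = 55827 / 4137.7 ≈ 13.49 °C

T_f ≈ 13.5 °C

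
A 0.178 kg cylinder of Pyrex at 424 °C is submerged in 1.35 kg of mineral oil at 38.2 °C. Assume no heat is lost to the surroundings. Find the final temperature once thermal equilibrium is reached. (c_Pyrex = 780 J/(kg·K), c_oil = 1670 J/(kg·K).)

T_f = Σ m_i c_i T_i / Σ m_i c_i:
T_f = (138.84·424 + 2254.5·38.2) / (138.84 + 2254.5)
    = 144990 / 2393.3 ≈ 60.58 °C

T_f ≈ 60.6 °C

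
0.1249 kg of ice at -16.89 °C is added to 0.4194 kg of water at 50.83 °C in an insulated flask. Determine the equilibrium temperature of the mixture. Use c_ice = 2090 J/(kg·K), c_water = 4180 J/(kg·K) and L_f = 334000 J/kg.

Heat gained plus heat lost sum to zero:
ice -16.89→0 °C: 0.1249×2090×16.89 = 4409
  fusion: m_ice L_f = 0.1249×334000 = 41717
  meltwater 0→T: 0.1249×4180×T = 522.08 T
  water cools: 0.4194×4180×(T − 50.83) = 1753.1(T − 50.83)
2275.2 T = 89110 − 46126 = 42984
T ≈ 18.89 °C (positive, so assuming full melt was valid).

T_f ≈ 18.9 °C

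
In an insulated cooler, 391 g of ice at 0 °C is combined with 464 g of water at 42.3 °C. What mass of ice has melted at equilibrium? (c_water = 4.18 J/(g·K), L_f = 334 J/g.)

Water can give up m c ΔT = 464·4.18·42.3 = 82042 J before reaching 0 °C.
To melt every bit of ice: 391·334 = 130594 J.
That's not enough to melt it all — equilibrium is at 0 °C with ice remaining.
m_melted·334 = 82042  ⇒  m_melted ≈ 245.6 g.

m_melted ≈ 246 g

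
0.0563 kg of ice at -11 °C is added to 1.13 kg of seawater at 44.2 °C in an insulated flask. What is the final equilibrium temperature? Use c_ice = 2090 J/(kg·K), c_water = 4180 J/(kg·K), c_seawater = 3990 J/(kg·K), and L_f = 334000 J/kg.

Taking heat into each body as positive, Σ m c ΔT = 0:
ice -11→0 °C: 0.0563·2090·11 = 1294.3; melt ice: 0.0563·334000 = 18804; warm the meltwater: 235.33 T; seawater: 4508.7(T − 44.2)
4744 T = 199285 − 20099 = 179186
T ≈ 37.77 °C. Since T > 0 °C, the all-ice-melts assumption holds.

T_f ≈ 37.8 °C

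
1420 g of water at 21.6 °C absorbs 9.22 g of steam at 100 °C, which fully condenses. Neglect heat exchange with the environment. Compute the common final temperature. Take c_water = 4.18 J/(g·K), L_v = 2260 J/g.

T_f ≈ 25.6 °C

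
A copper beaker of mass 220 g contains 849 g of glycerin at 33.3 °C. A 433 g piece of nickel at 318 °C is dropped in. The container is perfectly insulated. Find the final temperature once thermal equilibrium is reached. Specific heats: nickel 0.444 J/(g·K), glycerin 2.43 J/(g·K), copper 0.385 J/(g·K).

Net heat exchanged in the isolated system is zero:
433·0.444·(T − 318) + 849·2.43·(T − 33.3) + 220·0.385·(T − 33.3) = 0
192.25(T − 318) + 2063.1(T − 33.3) + 84.7(T − 33.3) = 0
2340 T = 132657
T = 132657 / 2340 = 56.7 °C

T_f ≈ 56.7 °C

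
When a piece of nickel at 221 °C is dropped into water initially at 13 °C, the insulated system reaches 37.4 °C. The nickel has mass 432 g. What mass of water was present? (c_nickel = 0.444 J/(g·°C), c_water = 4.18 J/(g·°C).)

m ≈ 345 g

Taking heat into each body as positive, Σ m c ΔT = 0:
432×0.444×(37.4 − 221) + m×4.18×(37.4 − 13) = 0
101.99 m = 35216
m = 35216/101.99 ≈ 345.3 g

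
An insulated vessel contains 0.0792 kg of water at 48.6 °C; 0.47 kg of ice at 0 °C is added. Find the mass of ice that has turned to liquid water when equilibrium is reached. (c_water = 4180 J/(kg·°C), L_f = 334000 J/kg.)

m_melted ≈ 0.0482 kg

Water can give up m c ΔT = 0.0792·4180·48.6 = 16089 J before reaching 0 °C.
Melting all 0.47 kg of ice would need 0.47·334000 = 156980 J.
16089 J < 156980 J, so only part of the ice melts and the system sits at 0 °C.
Mass melted = 16089/334000 ≈ 0.04817 kg.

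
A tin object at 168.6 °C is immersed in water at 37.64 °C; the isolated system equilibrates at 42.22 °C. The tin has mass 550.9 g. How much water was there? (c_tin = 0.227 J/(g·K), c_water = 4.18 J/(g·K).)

m ≈ 826 g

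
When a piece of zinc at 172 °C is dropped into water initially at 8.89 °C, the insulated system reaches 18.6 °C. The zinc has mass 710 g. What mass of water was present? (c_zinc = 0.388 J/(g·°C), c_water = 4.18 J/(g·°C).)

m ≈ 1040 g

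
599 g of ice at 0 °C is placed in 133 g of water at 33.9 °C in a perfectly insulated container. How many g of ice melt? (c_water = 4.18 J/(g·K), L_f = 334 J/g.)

m_melted ≈ 56.4 g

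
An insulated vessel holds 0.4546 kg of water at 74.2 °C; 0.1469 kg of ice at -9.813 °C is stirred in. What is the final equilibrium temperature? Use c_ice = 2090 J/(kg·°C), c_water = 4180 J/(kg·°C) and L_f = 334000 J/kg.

T_f ≈ 35.4 °C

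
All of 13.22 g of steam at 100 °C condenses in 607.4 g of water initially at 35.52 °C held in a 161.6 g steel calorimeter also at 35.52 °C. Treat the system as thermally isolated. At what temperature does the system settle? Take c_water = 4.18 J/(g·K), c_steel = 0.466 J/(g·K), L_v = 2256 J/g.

T_f ≈ 48.0 °C

Heat gained plus heat lost sum to zero:
steam→water at 100 °C releases m L_v = 13.22·2256 = 29824; condensate cools 100→T: 13.22·4.18·(T − 100) = 55.26(T − 100); original water: 2538.9(T − 35.52); cup: 75.31(T − 35.52)
2669.5 T = 29824 + 5526 + 92858 = 128208
T ≈ 48.03 °C, under the boiling point, so the assumption holds.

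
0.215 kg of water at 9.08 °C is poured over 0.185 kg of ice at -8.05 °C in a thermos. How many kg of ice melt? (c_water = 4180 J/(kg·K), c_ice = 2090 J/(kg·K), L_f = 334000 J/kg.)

m_melted ≈ 0.0151 kg

Heat available from the water dropping to 0 °C: 0.215×4180×9.08 = 8160.2 J.
Of that, 0.185×2090×8.05 = 3112.5 J goes to bring the ice to 0 °C, leaving 5047.7 J.
Melting all 0.185 kg of ice would need 0.185×334000 = 61790 J.
5047.7 J < 61790 J, so only part of the ice melts and the system sits at 0 °C.
m_melted×334000 = 5047.7  ⇒  m_melted ≈ 0.01511 kg.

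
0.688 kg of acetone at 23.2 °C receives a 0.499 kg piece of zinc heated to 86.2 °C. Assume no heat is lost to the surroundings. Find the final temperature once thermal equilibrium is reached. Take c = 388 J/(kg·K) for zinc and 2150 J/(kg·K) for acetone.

Net heat exchanged in the isolated system is zero:
0.499*388*(T − 86.2) + 0.688*2150*(T − 23.2) = 0
1672.8 T = 51007
T = 51007 / 1672.8 = 30.5 °C

T_f ≈ 30.5 °C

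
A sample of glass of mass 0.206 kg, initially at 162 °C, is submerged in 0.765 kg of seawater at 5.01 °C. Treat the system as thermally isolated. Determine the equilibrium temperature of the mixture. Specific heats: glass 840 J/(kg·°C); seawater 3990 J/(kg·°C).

Let T be the final temperature. ΣQ_i = 0:
0.206·840·(T − 162) + 0.765·3990·(T − 5.01) = 0
3225.4 T = 43325
T = 43325 / 3225.4 = 13.4 °C

T_f ≈ 13.4 °C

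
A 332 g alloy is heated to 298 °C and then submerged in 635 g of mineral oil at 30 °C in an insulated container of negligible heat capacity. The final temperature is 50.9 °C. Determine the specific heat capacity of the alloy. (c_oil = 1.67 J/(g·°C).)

m_s c (T_s − T_f) = m_oil c_oil (T_f − T_0):
332·c·(298 − 50.9) = 635·1.67·(50.9 − 30)
82037 c = 22163  ⇒  c ≈ 0.2702 J/(g·°C)

c ≈ 0.27 J/(g·°C)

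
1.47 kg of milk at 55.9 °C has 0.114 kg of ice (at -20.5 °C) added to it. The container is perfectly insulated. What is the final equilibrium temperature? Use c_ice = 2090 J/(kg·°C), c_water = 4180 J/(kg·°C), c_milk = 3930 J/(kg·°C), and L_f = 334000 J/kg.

T_f ≈ 44.8 °C

Conservation of energy gives ΣQ = 0:
warm ice to 0 °C: 0.114·2090·(0 − (-20.5)) = 4884.3
  melt ice: 0.114·334000 = 38076
  meltwater 0→T: 0.114·4180·T = 476.52 T
  milk cools: 1.47·3930·(T − 55.9) = 5777.1(T − 55.9)
6253.6 T = 322940 − 42960 = 279980
T ≈ 44.77 °C (positive, so assuming full melt was valid).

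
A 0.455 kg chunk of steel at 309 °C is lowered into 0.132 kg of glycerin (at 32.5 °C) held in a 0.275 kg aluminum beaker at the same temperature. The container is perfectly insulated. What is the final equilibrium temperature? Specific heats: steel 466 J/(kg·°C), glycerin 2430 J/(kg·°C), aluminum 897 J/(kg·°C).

T_f ≈ 107.7 °C

Net heat exchanged in the isolated system is zero:
0.455*466*(T − 309) + 0.132*2430*(T − 32.5) + 0.275*897*(T − 32.5) = 0
212.03(T − 309) + 320.76(T − 32.5) + 246.68(T − 32.5) = 0
(212.03 + 320.76 + 246.68) T = 212.03*309 + 320.76*32.5 + 246.68*32.5
T = 83959/779.47 ≈ 107.71 °C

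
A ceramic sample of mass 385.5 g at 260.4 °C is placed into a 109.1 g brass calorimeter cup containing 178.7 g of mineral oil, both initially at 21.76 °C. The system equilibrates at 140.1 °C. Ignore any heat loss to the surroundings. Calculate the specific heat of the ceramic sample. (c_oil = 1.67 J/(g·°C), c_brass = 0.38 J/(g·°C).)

Energy conservation, ΣQ = 0:
385.5×c×(140.1 − 260.4) + 178.7×1.67×(140.1 − 21.76) + 109.1×0.38×(140.1 − 21.76) = 0
-46376 c = -40222
c = -40222/-46376 ≈ 0.8673 J/(g·°C)

c ≈ 0.867 J/(g·°C)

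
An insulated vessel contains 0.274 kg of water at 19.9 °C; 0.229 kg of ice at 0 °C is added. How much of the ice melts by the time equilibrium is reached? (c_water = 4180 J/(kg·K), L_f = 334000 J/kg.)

m_melted ≈ 0.0682 kg

Water can give up m c ΔT = 0.274·4180·19.9 = 22792 J before reaching 0 °C.
Melting all 0.229 kg of ice would need 0.229·334000 = 76486 J.
That's not enough to melt it all — equilibrium is at 0 °C with ice remaining.
Mass melted = 22792/334000 ≈ 0.06824 kg.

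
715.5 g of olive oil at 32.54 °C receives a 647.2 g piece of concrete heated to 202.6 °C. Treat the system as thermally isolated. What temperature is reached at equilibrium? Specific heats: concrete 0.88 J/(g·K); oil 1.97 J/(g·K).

T_f is the heat-capacity-weighted average of the initial temperatures:
T_f = (569.54×202.6 + 1409.5×32.54) / (569.54 + 1409.5)
    = 161254 / 1979.1 ≈ 81.48 °C

T_f ≈ 81.5 °C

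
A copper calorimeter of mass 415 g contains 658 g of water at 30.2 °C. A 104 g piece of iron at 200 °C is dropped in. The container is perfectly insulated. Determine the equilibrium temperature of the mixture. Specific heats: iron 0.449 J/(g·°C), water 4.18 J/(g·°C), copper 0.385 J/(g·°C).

T_f ≈ 32.9 °C

T_f is the heat-capacity-weighted average of the initial temperatures:
T_f = (46.7·200 + 2750.4·30.2 + 159.78·30.2) / (46.7 + 2750.4 + 159.78)
    = 97228 / 2956.9 ≈ 32.88 °C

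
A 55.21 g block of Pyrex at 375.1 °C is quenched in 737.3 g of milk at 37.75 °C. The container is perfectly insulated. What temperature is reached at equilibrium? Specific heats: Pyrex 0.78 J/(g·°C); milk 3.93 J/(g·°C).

T_f ≈ 42.7 °C

|Q_Pyrex| = |Q_milk|:
55.21·0.78·(375.1 − T) = 737.3·3.93·(T − 37.75)
43.06(375.1 − T) = 2897.6(T − 37.75)
2940.7 T = 125537  ⇒  T ≈ 42.69 °C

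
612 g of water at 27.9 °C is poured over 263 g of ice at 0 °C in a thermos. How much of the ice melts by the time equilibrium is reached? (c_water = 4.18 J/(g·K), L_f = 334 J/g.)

m_melted ≈ 214 g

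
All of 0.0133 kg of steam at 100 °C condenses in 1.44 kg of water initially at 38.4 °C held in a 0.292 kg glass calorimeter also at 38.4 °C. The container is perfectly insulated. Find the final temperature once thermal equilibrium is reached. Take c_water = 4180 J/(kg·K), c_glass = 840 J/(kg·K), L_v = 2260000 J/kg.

T_f ≈ 43.7 °C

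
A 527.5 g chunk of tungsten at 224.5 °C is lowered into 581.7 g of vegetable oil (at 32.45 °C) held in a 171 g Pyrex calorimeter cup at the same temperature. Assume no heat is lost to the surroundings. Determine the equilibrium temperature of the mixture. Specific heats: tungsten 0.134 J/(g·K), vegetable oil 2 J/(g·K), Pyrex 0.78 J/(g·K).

T_f ≈ 42.4 °C

With ΣQ=0 the equilibrium temperature is the m·c-weighted mean:
T_f = (70.69×224.5 + 1163.4×32.45 + 133.38×32.45) / (70.69 + 1163.4 + 133.38)
    = 57949 / 1367.5 ≈ 42.38 °C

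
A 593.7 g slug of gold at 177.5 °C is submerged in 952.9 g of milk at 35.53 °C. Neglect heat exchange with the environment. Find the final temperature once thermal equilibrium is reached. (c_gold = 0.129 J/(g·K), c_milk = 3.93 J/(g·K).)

Let T be the final temperature. ΣQ_i = 0:
593.7·0.129·(T − 177.5) + 952.9·3.93·(T − 35.53) = 0
(76.59 + 3744.9) T = 76.59·177.5 + 3744.9·35.53
T ≈ 38.38 °C

T_f ≈ 38.4 °C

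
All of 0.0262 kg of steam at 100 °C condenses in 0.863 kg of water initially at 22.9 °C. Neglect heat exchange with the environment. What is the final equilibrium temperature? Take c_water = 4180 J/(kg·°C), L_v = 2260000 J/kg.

Energy conservation, ΣQ = 0:
steam→water at 100 °C releases m L_v = 0.0262·2260000 = 59212
  condensed water 100 °C→T: 109.52(T − 100)
  original water: 3607.3(T − 22.9)
3716.9 T = 59212 + 10952 + 82608 = 152772
T ≈ 41.10 °C, under the boiling point, so the assumption holds.

T_f ≈ 41.1 °C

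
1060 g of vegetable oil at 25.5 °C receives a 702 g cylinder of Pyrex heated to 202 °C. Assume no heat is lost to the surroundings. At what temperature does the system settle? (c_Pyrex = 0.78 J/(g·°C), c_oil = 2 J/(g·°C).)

T_f ≈ 61.7 °C

Net heat exchanged in the isolated system is zero:
702×0.78×(T − 202) + 1060×2×(T − 25.5) = 0
547.56(T − 202) + 2120(T − 25.5) = 0
(547.56 + 2120) T = 547.56×202 + 2120×25.5
T ≈ 61.73 °C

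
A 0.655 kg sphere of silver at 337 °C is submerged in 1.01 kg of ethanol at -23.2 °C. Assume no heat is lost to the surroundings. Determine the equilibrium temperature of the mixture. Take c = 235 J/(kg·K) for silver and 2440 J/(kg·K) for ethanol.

T_f ≈ -2.0 °C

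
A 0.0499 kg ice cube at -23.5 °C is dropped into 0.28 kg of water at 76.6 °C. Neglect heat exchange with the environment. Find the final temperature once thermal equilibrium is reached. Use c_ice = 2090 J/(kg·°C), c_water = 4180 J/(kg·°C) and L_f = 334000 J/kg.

Net heat exchanged in the isolated system is zero:
warm ice to 0 °C: 0.0499·2090·(0 − (-23.5)) = 2450.8
  latent heat to melt: 0.0499·334000 = 16667
  meltwater 0→T: 0.0499·4180·T = 208.58 T
  water: 1170.4(T − 76.6)
1379 T = 89653 − 19117 = 70535
T ≈ 51.15 °C. Since T > 0 °C, the all-ice-melts assumption holds.

T_f ≈ 51.2 °C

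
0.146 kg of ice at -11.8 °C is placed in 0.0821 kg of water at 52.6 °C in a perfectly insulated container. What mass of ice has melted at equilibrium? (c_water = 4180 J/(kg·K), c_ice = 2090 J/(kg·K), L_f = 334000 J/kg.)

m_melted ≈ 0.0433 kg

Water can give up m c ΔT = 0.0821×4180×52.6 = 18051 J before reaching 0 °C.
Warming the ice to 0 °C takes 0.146×2090×11.8 = 3600.7 J, leaving 14451 J for melting.
Fully melting the ice requires m_ice L_f = 0.146×334000 = 48764 J.
Since 14451 < 48764 J, not all the ice melts; equilibrium is at 0 °C.
m_melt = 14451 / L_f = 0.04327 kg.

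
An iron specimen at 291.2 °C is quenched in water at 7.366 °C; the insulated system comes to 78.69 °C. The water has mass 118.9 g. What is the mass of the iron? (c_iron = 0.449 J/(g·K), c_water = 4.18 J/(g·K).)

m ≈ 372 g

Net heat exchanged in the isolated system is zero:
m×0.449×(78.69 − 291.2) + 118.9×4.18×(78.69 − 7.366) = 0
-95.42 m = -35448
m = -35448/-95.42 ≈ 371.5 g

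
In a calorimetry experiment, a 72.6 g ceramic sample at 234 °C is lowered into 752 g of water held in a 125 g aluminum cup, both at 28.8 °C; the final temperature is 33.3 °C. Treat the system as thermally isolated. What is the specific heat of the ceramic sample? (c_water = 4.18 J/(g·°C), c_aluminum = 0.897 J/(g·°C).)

Setting the total heat transfer to zero:
72.6×c×(33.3 − 234) + 752×4.18×(33.3 − 28.8) + 125×0.897×(33.3 − 28.8) = 0
-14571 c = -14650
c = -14650/-14571 ≈ 1.005 J/(g·°C)

c ≈ 1.01 J/(g·°C)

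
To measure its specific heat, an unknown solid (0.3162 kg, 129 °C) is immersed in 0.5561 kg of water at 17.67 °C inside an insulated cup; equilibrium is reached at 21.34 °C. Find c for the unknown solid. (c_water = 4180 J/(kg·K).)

Heat lost by the unknown solid = heat gained by the water:
0.3162×c×(129 − 21.34) = 0.5561×4180×(21.34 − 17.67)
34.04 c = 8530.9  ⇒  c ≈ 250.6 J/(kg·K)

c ≈ 251 J/(kg·K)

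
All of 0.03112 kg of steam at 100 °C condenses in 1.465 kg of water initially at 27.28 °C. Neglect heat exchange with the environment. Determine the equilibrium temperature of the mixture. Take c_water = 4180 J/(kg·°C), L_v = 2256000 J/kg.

Conservation of energy gives ΣQ = 0:
steam→water at 100 °C releases m L_v = 0.03112·2256000 = 70207; condensed water 100 °C→T: 130.08(T − 100); original water: 6123.7(T − 27.28)
6253.8 T = 70207 + 13008 + 167055 = 250269
T ≈ 40.02 °C, under the boiling point, so the assumption holds.

T_f ≈ 40.0 °C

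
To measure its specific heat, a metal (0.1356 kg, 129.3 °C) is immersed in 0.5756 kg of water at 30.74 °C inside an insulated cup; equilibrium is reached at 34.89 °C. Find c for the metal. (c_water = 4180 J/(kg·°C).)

Heat lost by the metal = heat gained by the water:
0.1356×c×(129.3 − 34.89) = 0.5756×4180×(34.89 − 30.74)
12.8 c = 9984.9  ⇒  c ≈ 780 J/(kg·°C)

c ≈ 780 J/(kg·°C)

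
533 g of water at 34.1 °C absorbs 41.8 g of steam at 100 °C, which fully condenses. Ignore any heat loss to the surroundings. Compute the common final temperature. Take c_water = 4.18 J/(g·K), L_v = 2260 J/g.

Heat gained plus heat lost sum to zero:
condense steam: −41.8·2260 = −94468; condensate cools 100→T: 41.8·4.18·(T − 100) = 174.72(T − 100); water warms: 533·4.18·(T − 34.1) = 2227.9(T − 34.1)
2402.7 T = 94468 + 17472 + 75973 = 187913
T ≈ 78.21 °C — below 100 °C, confirming all the steam condensed.

T_f ≈ 78.2 °C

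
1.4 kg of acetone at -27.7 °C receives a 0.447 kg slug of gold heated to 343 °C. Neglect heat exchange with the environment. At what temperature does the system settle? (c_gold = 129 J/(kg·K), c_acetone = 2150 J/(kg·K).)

T_f ≈ -20.7 °C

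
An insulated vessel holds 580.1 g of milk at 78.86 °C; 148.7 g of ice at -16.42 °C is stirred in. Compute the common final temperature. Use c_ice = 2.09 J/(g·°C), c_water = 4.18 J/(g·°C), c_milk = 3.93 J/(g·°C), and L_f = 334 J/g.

Heat gained plus heat lost sum to zero:
warm ice to 0 °C: 148.7×2.09×(0 − (-16.42)) = 5103.1
  fusion: m_ice L_f = 148.7×334 = 49666
  meltwater 0→T: 148.7×4.18×T = 621.57 T
  milk cools: 580.1×3.93×(T − 78.86) = 2279.8(T − 78.86)
2901.4 T = 179784 − 54769 = 125016
T ≈ 43.09 °C. Since T > 0 °C, the all-ice-melts assumption holds.

T_f ≈ 43.1 °C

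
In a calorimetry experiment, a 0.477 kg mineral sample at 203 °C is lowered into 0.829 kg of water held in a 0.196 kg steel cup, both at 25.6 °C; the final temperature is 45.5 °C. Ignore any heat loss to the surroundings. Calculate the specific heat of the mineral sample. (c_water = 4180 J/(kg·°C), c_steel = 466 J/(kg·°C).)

Heat gained plus heat lost sum to zero:
0.477×c×(45.5 − 203) + 0.829×4180×(45.5 − 25.6) + 0.196×466×(45.5 − 25.6) = 0
-75.13 c = -70775
c = -70775/-75.13 ≈ 942.1 J/(kg·°C)

c ≈ 942 J/(kg·°C)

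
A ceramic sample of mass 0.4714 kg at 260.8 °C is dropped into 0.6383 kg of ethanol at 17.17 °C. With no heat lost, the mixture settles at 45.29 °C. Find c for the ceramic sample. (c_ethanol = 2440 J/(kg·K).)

c ≈ 431 J/(kg·K)

Setting the total heat transfer to zero:
0.4714×c×(45.29 − 260.8) + 0.6383×2440×(45.29 − 17.17) = 0
-101.59 c = -43796
c = -43796/-101.59 ≈ 431.1 J/(kg·K)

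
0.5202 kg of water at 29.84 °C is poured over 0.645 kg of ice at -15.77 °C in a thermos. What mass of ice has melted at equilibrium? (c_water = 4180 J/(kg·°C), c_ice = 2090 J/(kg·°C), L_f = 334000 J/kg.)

m_melted ≈ 0.131 kg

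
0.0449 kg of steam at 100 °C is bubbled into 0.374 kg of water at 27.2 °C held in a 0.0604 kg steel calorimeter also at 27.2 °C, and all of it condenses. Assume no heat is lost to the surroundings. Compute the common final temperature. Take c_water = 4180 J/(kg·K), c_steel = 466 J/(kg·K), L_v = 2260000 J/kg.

Let T be the final temperature. ΣQ_i = 0:
steam→water at 100 °C releases m L_v = 0.0449·2260000 = 101474; condensate cools 100→T: 0.0449·4180·(T − 100) = 187.68(T − 100); original water: 1563.3(T − 27.2); cup: 28.15(T − 27.2)
1779.1 T = 101474 + 18768 + 43288 = 163530
T ≈ 91.91 °C — below 100 °C, confirming all the steam condensed.

T_f ≈ 91.9 °C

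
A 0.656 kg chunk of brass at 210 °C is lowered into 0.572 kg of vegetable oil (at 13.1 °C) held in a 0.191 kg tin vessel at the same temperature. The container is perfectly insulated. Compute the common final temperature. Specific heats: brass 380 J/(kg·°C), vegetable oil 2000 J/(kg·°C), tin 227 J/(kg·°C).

T_f ≈ 47.3 °C

Taking heat into each body as positive, Σ m c ΔT = 0:
0.656*380*(T − 210) + 0.572*2000*(T − 13.1) + 0.191*227*(T − 13.1) = 0
(249.28 + 1144 + 43.36) T = 249.28*210 + 1144*13.1 + 43.36*13.1
T = 67903 / 1436.6 = 47.3 °C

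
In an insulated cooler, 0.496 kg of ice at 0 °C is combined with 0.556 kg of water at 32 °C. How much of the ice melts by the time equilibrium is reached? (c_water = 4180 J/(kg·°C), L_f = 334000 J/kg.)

m_melted ≈ 0.223 kg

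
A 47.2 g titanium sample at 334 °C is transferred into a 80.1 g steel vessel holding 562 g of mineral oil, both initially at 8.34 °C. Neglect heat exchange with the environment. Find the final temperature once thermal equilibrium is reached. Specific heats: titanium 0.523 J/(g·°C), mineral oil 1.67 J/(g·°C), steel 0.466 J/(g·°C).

With ΣQ=0 the equilibrium temperature is the m·c-weighted mean:
T_f = (24.69*334 + 938.54*8.34 + 37.33*8.34) / (24.69 + 938.54 + 37.33)
    = 16384 / 1000.6 ≈ 16.37 °C

T_f ≈ 16.4 °C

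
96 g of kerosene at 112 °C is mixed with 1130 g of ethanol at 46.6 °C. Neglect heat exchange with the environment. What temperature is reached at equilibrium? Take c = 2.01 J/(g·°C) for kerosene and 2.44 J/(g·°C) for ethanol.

T_f ≈ 50.9 °C

Heat lost by the kerosene equals heat gained by the ethanol:
96×2.01×(112 − T) = 1130×2.44×(T − 46.6)
192.96(112 − T) = 2757.2(T − 46.6)
2950.2 T = 150097  ⇒  T ≈ 50.88 °C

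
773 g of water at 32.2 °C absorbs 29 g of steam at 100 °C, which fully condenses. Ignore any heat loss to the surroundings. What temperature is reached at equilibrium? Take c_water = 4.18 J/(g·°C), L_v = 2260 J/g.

T_f ≈ 54.2 °C

Setting the total heat transfer to zero:
steam→water at 100 °C releases m L_v = 29·2260 = 65540; condensed water 100 °C→T: 121.22(T − 100); original water: 3231.1(T − 32.2)
3352.4 T = 65540 + 12122 + 104043 = 181705
T ≈ 54.20 °C, under the boiling point, so the assumption holds.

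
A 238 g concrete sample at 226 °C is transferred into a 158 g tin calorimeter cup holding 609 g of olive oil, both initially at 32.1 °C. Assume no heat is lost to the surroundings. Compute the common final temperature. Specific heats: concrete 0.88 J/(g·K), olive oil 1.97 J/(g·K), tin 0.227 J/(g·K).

T_f ≈ 60.2 °C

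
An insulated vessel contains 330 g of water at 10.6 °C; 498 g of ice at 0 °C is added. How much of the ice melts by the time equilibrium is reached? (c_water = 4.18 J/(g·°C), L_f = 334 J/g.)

Cooling the water to 0 °C releases 330×4.18×10.6 = 14622 J.
Fully melting the ice requires m_ice L_f = 498×334 = 166332 J.
Since 14622 < 166332 J, not all the ice melts; equilibrium is at 0 °C.
m_melt = 14622 / L_f = 43.78 g.

m_melted ≈ 43.8 g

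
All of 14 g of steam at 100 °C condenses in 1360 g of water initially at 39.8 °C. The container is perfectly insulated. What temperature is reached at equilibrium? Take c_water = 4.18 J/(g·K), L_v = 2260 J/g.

T_f ≈ 45.9 °C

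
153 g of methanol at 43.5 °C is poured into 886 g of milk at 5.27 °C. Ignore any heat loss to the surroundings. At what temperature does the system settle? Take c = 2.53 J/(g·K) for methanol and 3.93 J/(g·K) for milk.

With ΣQ=0 the equilibrium temperature is the m·c-weighted mean:
T_f = (387.09*43.5 + 3482*5.27) / (387.09 + 3482)
    = 35188 / 3869.1 ≈ 9.09 °C

T_f ≈ 9.1 °C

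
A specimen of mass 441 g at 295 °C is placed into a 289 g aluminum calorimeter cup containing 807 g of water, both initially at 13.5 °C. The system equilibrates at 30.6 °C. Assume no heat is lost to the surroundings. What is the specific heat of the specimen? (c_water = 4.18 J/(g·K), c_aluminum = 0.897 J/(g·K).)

c ≈ 0.533 J/(g·K)

Taking heat into each body as positive, Σ m c ΔT = 0:
441·c·(30.6 − 295) + 807·4.18·(30.6 − 13.5) + 289·0.897·(30.6 − 13.5) = 0
-116600 c = -62116
c = -62116/-116600 ≈ 0.5327 J/(g·K)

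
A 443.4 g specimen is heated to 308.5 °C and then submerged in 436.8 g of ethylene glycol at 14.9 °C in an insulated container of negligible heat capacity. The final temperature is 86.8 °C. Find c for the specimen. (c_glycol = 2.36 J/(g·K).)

c ≈ 0.754 J/(g·K)

m_s c (T_s − T_f) = m_glycol c_glycol (T_f − T_0):
443.4×c×(308.5 − 86.8) = 436.8×2.36×(86.8 − 14.9)
98302 c = 74118  ⇒  c ≈ 0.754 J/(g·K)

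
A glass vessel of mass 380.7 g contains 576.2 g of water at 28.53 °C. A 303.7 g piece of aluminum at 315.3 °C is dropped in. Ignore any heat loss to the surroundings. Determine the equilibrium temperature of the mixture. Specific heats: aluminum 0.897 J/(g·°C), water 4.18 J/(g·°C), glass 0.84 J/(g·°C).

T_f ≈ 54.6 °C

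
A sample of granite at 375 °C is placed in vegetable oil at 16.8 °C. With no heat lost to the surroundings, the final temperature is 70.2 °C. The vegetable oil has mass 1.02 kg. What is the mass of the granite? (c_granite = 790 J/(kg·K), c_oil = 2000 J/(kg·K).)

m ≈ 0.452 kg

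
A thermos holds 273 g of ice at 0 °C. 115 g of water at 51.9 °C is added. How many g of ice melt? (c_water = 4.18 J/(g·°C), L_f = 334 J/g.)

m_melted ≈ 74.7 g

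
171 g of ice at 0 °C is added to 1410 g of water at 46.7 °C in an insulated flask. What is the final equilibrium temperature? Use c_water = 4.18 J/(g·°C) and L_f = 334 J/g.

Heat gained plus heat lost sum to zero:
fusion: m_ice L_f = 171·334 = 57114; meltwater 0→T: 171·4.18·T = 714.78 T; water cools: 1410·4.18·(T − 46.7) = 5893.8(T − 46.7)
6608.6 T = 275240 − 57114 = 218126
T ≈ 33.01 °C (positive, so assuming full melt was valid).

T_f ≈ 33.0 °C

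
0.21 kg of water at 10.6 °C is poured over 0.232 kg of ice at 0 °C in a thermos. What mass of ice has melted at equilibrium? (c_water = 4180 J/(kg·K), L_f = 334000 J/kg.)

Heat available from the water dropping to 0 °C: 0.21·4180·10.6 = 9304.7 J.
To melt every bit of ice: 0.232·334000 = 77488 J.
9304.7 J < 77488 J, so only part of the ice melts and the system sits at 0 °C.
m_melted·334000 = 9304.7  ⇒  m_melted ≈ 0.02786 kg.

m_melted ≈ 0.0279 kg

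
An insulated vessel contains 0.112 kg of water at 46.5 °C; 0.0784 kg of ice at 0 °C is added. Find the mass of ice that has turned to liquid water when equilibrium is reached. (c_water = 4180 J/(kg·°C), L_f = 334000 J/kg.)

m_melted ≈ 0.0652 kg

Water can give up m c ΔT = 0.112×4180×46.5 = 21769 J before reaching 0 °C.
Melting all 0.0784 kg of ice would need 0.0784×334000 = 26186 J.
21769 J < 26186 J, so only part of the ice melts and the system sits at 0 °C.
m_melt = 21769 / L_f = 0.06518 kg.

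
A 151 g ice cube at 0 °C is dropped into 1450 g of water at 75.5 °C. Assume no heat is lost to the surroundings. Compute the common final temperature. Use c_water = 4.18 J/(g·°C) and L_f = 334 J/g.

Conservation of energy gives ΣQ = 0:
fusion: m_ice L_f = 151×334 = 50434; meltwater 0→T: 151×4.18×T = 631.18 T; water cools: 1450×4.18×(T − 75.5) = 6061(T − 75.5)
6692.2 T = 457606 − 50434 = 407172
T ≈ 60.84 °C (positive, so assuming full melt was valid).

T_f ≈ 60.8 °C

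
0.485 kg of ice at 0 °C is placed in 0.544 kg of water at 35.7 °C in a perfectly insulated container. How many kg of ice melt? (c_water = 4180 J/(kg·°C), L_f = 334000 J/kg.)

Heat available from the water dropping to 0 °C: 0.544·4180·35.7 = 81179 J.
Melting all 0.485 kg of ice would need 0.485·334000 = 161990 J.
Since 81179 < 161990 J, not all the ice melts; equilibrium is at 0 °C.
Mass melted = 81179/334000 ≈ 0.2431 kg.

m_melted ≈ 0.243 kg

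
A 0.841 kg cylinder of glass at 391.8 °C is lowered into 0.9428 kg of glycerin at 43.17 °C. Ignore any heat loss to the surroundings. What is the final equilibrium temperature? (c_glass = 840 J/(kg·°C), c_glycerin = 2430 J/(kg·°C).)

T_f ≈ 125.3 °C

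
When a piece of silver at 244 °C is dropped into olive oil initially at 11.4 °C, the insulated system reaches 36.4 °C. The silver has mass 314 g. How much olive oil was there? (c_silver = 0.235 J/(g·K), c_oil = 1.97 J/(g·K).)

Heat lost by the silver = heat gained by the oil:
314·0.235·(244 − 36.4) = m·1.97·(36.4 − 11.4)
49.25 m = 15319  ⇒  m ≈ 311 g

m ≈ 311 g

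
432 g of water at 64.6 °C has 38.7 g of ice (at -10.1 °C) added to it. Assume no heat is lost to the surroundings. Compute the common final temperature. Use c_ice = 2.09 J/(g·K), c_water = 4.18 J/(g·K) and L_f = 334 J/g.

T_f ≈ 52.3 °C

Setting the total heat transfer to zero:
warm ice to 0 °C: 38.7×2.09×(0 − (-10.1)) = 816.92; fusion: m_ice L_f = 38.7×334 = 12926; warm the meltwater: 161.77 T; water cools: 432×4.18×(T − 64.6) = 1805.8(T − 64.6)
1967.5 T = 116652 − 13743 = 102909
T ≈ 52.30 °C — above 0 °C, consistent with complete melting.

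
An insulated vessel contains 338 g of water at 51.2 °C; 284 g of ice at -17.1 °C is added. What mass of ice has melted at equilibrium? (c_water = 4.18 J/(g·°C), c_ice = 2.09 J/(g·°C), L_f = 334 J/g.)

m_melted ≈ 186 g

Water can give up m c ΔT = 338×4.18×51.2 = 72337 J before reaching 0 °C.
Of that, 284×2.09×17.1 = 10150 J goes to bring the ice to 0 °C, leaving 62188 J.
Fully melting the ice requires m_ice L_f = 284×334 = 94856 J.
Since 62188 < 94856 J, not all the ice melts; equilibrium is at 0 °C.
m_melt = 62188 / L_f = 186.2 g.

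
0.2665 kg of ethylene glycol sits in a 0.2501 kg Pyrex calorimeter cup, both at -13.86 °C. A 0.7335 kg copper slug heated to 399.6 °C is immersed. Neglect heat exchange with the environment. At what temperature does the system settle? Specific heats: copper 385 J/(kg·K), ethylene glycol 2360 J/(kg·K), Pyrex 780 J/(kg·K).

Taking heat into each body as positive, Σ m c ΔT = 0:
0.7335*385*(T − 399.6) + 0.2665*2360*(T − (-13.86)) + 0.2501*780*(T − (-13.86)) = 0
282.4(T − 399.6) + 628.94(T − (-13.86)) + 195.08(T − (-13.86)) = 0
(282.4 + 628.94 + 195.08) T = 282.4*399.6 + 628.94*(-13.86) + 195.08*(-13.86)
T ≈ 91.67 °C

T_f ≈ 91.7 °C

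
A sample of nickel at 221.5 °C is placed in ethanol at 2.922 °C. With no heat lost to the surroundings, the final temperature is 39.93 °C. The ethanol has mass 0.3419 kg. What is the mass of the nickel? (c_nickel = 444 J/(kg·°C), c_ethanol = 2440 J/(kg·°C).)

m ≈ 0.383 kg

Heat gained plus heat lost sum to zero:
m·444·(39.93 − 221.5) + 0.3419·2440·(39.93 − 2.922) = 0
-80617 m = -30873
m = -30873/-80617 ≈ 0.383 kg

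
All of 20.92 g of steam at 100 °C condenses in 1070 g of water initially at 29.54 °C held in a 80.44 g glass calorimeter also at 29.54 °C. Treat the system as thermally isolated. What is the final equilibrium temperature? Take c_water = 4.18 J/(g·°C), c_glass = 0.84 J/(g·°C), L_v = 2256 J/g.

Setting the total heat transfer to zero:
condense steam: −20.92×2256 = −47196
  condensate cools 100→T: 20.92×4.18×(T − 100) = 87.45(T − 100)
  original water: 4472.6(T − 29.54)
  glass cup: 80.44×0.84×(T − 29.54) = 67.57(T − 29.54)
4627.6 T = 47196 + 8744.6 + 134117 = 190057
T ≈ 41.07 °C — below 100 °C, confirming all the steam condensed.

T_f ≈ 41.1 °C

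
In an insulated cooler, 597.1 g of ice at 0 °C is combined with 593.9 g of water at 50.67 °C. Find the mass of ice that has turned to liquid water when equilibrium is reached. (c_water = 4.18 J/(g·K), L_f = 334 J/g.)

Heat available from the water dropping to 0 °C: 593.9·4.18·50.67 = 125788 J.
Fully melting the ice requires m_ice L_f = 597.1·334 = 199431 J.
That's not enough to melt it all — equilibrium is at 0 °C with ice remaining.
m_melted·334 = 125788  ⇒  m_melted ≈ 376.6 g.

m_melted ≈ 377 g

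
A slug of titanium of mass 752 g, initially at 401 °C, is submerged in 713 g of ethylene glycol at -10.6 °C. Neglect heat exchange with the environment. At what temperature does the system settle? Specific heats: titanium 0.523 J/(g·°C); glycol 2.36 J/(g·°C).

Energy conservation, ΣQ = 0:
752·0.523·(T − 401) + 713·2.36·(T − (-10.6)) = 0
393.3(T − 401) + 1682.7(T − (-10.6)) = 0
2076 T = 139875
T = 139875 / 2076 = 67.4 °C

T_f ≈ 67.4 °C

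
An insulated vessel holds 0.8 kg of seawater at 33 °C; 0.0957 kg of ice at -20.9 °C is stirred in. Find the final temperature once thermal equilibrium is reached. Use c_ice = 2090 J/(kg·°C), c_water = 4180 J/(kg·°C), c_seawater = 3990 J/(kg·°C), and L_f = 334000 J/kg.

T_f ≈ 19.3 °C

Heat gained plus heat lost sum to zero:
ice -20.9→0 °C: 0.0957·2090·20.9 = 4180.3; latent heat to melt: 0.0957·334000 = 31964; meltwater 0→T: 0.0957·4180·T = 400.03 T; seawater: 3192(T − 33)
3592 T = 105336 − 36144 = 69192
T ≈ 19.26 °C. Since T > 0 °C, the all-ice-melts assumption holds.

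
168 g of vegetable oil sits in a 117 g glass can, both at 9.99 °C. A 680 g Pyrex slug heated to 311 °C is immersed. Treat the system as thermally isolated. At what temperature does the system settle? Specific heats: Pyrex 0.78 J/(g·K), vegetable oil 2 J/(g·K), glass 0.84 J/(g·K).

T_f ≈ 175.5 °C

Energy conservation, ΣQ = 0:
680×0.78×(T − 311) + 168×2×(T − 9.99) + 117×0.84×(T − 9.99) = 0
964.68 T = 169293
T ≈ 175.49 °C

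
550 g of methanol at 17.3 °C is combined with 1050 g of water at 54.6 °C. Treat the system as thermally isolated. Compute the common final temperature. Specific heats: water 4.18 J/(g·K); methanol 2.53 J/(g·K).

T_f ≈ 45.6 °C

With ΣQ=0 the equilibrium temperature is the m·c-weighted mean:
T_f = (4389×54.6 + 1391.5×17.3) / (4389 + 1391.5)
    = 263712 / 5780.5 ≈ 45.62 °C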